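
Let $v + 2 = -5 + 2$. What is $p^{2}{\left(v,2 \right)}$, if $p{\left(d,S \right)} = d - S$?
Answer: $49$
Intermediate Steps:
$v = -5$ ($v = -2 + \left(-5 + 2\right) = -2 - 3 = -5$)
$p^{2}{\left(v,2 \right)} = \left(-5 - 2\right)^{2} = \left(-7\right)^{2} = 49$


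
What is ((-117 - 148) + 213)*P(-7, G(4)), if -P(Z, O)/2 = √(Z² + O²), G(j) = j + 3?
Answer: 728*√2 ≈ 1029.5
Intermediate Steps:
G(j) = 3 + j
P(Z, O) = -2*√(O² + Z²) (P(Z, O) = -2*√(Z² + O²) = -2*√(O² + Z²))
((-117 - 148) + 213)*P(-7, G(4)) = ((-117 - 148) + 213)*(-2*√((3 + 4)² + (-7)²)) = (-265 + 213)*(-2*√(7² + 49)) = -(-104)*√(49 + 49) = -(-104)*√98 = -(-104)*7*√2 = -(-728)*√2 = 728*√2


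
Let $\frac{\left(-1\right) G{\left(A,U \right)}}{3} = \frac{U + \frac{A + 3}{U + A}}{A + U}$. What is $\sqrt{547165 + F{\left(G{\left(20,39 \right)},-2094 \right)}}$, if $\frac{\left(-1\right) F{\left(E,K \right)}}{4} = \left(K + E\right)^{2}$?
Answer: $\frac{i \sqrt{206307124754819}}{3481} \approx 4126.2 i$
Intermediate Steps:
$G{\left(A,U \right)} = - \frac{3 \left(U + \frac{3 + A}{A + U}\right)}{A + U}$ ($G{\left(A,U \right)} = - 3 \frac{U + \frac{A + 3}{U + A}}{A + U} = - 3 \frac{U + \frac{3 + A}{A + U}}{A + U} = - \frac{3 \left(U + \frac{3 + A}{A + U}\right)}{A + U}$)
$F{\left(E,K \right)} = - 4 \left(E + K\right)^{2}$ ($F{\left(E,K \right)} = - 4 \left(K + E\right)^{2} = - 4 \left(E + K\right)^{2}$)
$\sqrt{547165 + F{\left(G{\left(20,39 \right)},-2094 \right)}} = \sqrt{547165 - 4 \left(\frac{3 \left(-3 - 20 - 39^{2} - 20 \cdot 39\right)}{\left(20 + 39\right)^{2}} - 2094\right)^{2}} = \sqrt{547165 - 4 \left(\frac{3 \left(-3 - 20 - 1521 - 780\right)}{3481} - 2094\right)^{2}} = \sqrt{547165 - 4 \left(3 \cdot \frac{1}{3481} \left(-3 - 20 - 1521 - 780\right) - 2094\right)^{2}} = \sqrt{547165 - 4 \left(3 \cdot \frac{1}{3481} \left(-2324\right) - 2094\right)^{2}} = \sqrt{547165 - 4 \left(- \frac{6972}{3481} - 2094\right)^{2}} = \sqrt{547165 - 4 \left(- \frac{7296186}{3481}\right)^{2}} = \sqrt{547165 - \frac{212937320586384}{12117361}} = \sqrt{- \frac{206307124754819}{12117361}} = \frac{i \sqrt{206307124754819}}{3481}$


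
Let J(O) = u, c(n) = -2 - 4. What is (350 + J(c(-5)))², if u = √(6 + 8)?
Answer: (350 + √14)² ≈ 1.2513e+5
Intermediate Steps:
c(n) = -6
u = √14 ≈ 3.7417
J(O) = √14
(350 + J(c(-5)))² = (350 + √14)²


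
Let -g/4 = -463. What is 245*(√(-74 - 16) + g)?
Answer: 453740 + 735*I*√10 ≈ 4.5374e+5 + 2324.3*I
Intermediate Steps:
g = 1852 (g = -4*(-463) = 1852)
245*(√(-74 - 16) + g) = 245*(√(-74 - 16) + 1852) = 245*(√(-90) + 1852) = 245*(3*I*√10 + 1852) = 245*(1852 + 3*I*√10) = 453740 + 735*I*√10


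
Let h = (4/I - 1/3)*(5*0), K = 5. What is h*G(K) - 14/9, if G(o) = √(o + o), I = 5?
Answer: -14/9 ≈ -1.5556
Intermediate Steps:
G(o) = √2*√o (G(o) = √(2*o) = √2*√o)
h = 0 (h = (4/5 - 1/3)*(5*0) = (4*(⅕) - 1*⅓)*0 = (⅘ - ⅓)*0 = (7/15)*0 = 0)
h*G(K) - 14/9 = 0*(√2*√5) - 14/9 = 0*√10 - 14*⅑ = 0 - 14/9 = -14/9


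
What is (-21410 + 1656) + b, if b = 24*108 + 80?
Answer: -17082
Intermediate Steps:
b = 2672 (b = 2592 + 80 = 2672)
(-21410 + 1656) + b = (-21410 + 1656) + 2672 = -19754 + 2672 = -17082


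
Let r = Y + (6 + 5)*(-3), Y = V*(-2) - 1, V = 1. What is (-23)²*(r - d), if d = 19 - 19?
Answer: -19044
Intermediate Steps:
Y = -3 (Y = 1*(-2) - 1 = -2 - 1 = -3)
d = 0
r = -36 (r = -3 + (6 + 5)*(-3) = -3 + 11*(-3) = -3 - 33 = -36)
(-23)²*(r - d) = (-23)²*(-36 - 1*0) = 529*(-36 + 0) = 529*(-36) = -19044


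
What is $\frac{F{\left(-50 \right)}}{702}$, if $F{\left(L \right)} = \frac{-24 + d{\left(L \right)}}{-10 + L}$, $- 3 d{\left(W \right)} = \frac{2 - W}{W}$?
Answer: $\frac{887}{1579500} \approx 0.00056157$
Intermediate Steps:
$d{\left(W \right)} = - \frac{2 - W}{3 W}$ ($d{\left(W \right)} = - \frac{\left(2 - W\right) \frac{1}{W}}{3} = - \frac{\frac{1}{W} \left(2 - W\right)}{3} = - \frac{2 - W}{3 W}$)
$F{\left(L \right)} = \frac{-24 + \frac{-2 + L}{3 L}}{-10 + L}$
$\frac{F{\left(-50 \right)}}{702} = \frac{\frac{1}{3} \frac{1}{-50} \frac{1}{-10 - 50} \left(-2 - -3550\right)}{702} = \frac{1}{3} \left(- \frac{1}{50}\right) \frac{1}{-60} \left(-2 + 3550\right) \frac{1}{702} = \frac{1}{3} \left(- \frac{1}{50}\right) \left(- \frac{1}{60}\right) 3548 \cdot \frac{1}{702} = \frac{887}{2250} \cdot \frac{1}{702} = \frac{887}{1579500}$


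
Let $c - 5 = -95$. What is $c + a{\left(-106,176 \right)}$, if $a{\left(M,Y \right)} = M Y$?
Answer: $-18746$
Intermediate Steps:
$c = -90$ ($c = 5 - 95 = -90$)
$c + a{\left(-106,176 \right)} = -90 - 18656 = -18746$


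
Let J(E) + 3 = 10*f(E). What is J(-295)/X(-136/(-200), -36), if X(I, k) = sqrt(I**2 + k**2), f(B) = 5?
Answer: 1175*sqrt(810289)/810289 ≈ 1.3053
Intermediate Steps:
J(E) = 47 (J(E) = -3 + 10*5 = -3 + 50 = 47)
J(-295)/X(-136/(-200), -36) = 47/(sqrt((-136/(-200))**2 + (-36)**2)) = 47/(sqrt((-136*(-1/200))**2 + 1296)) = 47/(sqrt((17/25)**2 + 1296)) = 47/(sqrt(289/625 + 1296)) = 47/(sqrt(810289/625)) = 47/((sqrt(810289)/25)) = 47*(25*sqrt(810289)/810289) = 1175*sqrt(810289)/810289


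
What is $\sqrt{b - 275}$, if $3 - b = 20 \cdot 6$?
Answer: $14 i \sqrt{2} \approx 19.799 i$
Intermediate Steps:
$b = -117$ ($b = 3 - 20 \cdot 6 = 3 - 120 = -117$)
$\sqrt{b - 275} = \sqrt{-117 - 275} = \sqrt{-392} = 14 i \sqrt{2}$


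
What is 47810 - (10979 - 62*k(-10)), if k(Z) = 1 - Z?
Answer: 37513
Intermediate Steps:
47810 - (10979 - 62*k(-10)) = 47810 - (10979 - 62*(1 - 1*(-10))) = 47810 - (10979 - 62*(1 + 10)) = 47810 - (10979 - 62*11) = 47810 - (10979 - 682) = 47810 - 1*10297 = 47810 - 10297 = 37513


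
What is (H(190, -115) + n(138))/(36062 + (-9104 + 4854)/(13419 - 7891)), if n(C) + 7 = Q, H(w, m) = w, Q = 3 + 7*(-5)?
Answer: 417364/99673243 ≈ 0.0041873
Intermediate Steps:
Q = -32 (Q = 3 - 35 = -32)
n(C) = -39 (n(C) = -7 - 32 = -39)
(H(190, -115) + n(138))/(36062 + (-9104 + 4854)/(13419 - 7891)) = (190 - 39)/(36062 + (-9104 + 4854)/(13419 - 7891)) = 151/(36062 - 4250/5528) = 151/(36062 - 4250*1/5528) = 151/(36062 - 2125/2764) = 151/(99673243/2764) = 151*(2764/99673243) = 417364/99673243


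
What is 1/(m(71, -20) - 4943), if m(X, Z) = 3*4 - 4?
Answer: -1/4935 ≈ -0.00020263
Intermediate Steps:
m(X, Z) = 8 (m(X, Z) = 12 - 4 = 8)
1/(m(71, -20) - 4943) = 1/(8 - 4943) = 1/(-4935) = -1/4935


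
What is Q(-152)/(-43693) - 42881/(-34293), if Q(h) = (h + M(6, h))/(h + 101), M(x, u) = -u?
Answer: 42881/34293 ≈ 1.2504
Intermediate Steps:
Q(h) = 0 (Q(h) = (h - h)/(h + 101) = 0/(101 + h) = 0)
Q(-152)/(-43693) - 42881/(-34293) = 0/(-43693) - 42881/(-34293) = 0*(-1/43693) - 42881*(-1/34293) = 0 + 42881/34293 = 42881/34293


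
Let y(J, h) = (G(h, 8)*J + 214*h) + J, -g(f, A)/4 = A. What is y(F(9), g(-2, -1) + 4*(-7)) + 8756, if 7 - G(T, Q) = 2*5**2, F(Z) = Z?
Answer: 3242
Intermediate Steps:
G(T, Q) = -43 (G(T, Q) = 7 - 2*5**2 = 7 - 2*25 = 7 - 1*50 = 7 - 50 = -43)
g(f, A) = -4*A
y(J, h) = -42*J + 214*h (y(J, h) = (-43*J + 214*h) + J = -42*J + 214*h)
y(F(9), g(-2, -1) + 4*(-7)) + 8756 = (-42*9 + 214*(-4*(-1) + 4*(-7))) + 8756 = (-378 + 214*(4 - 28)) + 8756 = (-378 + 214*(-24)) + 8756 = (-378 - 5136) + 8756 = -5514 + 8756 = 3242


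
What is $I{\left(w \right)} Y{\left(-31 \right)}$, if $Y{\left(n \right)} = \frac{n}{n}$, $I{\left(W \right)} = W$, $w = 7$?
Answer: $7$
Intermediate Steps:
$Y{\left(n \right)} = 1$
$I{\left(w \right)} Y{\left(-31 \right)} = 7 \cdot 1 = 7$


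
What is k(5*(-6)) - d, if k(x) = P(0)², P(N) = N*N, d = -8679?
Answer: 8679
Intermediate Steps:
P(N) = N²
k(x) = 0 (k(x) = (0²)² = 0² = 0)
k(5*(-6)) - d = 0 - 1*(-8679) = 0 + 8679 = 8679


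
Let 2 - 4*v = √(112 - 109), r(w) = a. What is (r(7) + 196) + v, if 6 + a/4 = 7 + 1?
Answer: 409/2 - √3/4 ≈ 204.07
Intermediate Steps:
a = 8 (a = -24 + 4*(7 + 1) = -24 + 4*8 = -24 + 32 = 8)
r(w) = 8
v = ½ - √3/4 (v = ½ - √(112 - 109)/4 = ½ - √3/4 ≈ 0.066987)
(r(7) + 196) + v = (8 + 196) + (½ - √3/4) = 204 + (½ - √3/4) = 409/2 - √3/4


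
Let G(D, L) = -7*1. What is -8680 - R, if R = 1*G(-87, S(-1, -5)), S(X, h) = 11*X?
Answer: -8673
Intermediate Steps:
G(D, L) = -7
R = -7 (R = 1*(-7) = -7)
-8680 - R = -8680 - 1*(-7) = -8680 + 7 = -8673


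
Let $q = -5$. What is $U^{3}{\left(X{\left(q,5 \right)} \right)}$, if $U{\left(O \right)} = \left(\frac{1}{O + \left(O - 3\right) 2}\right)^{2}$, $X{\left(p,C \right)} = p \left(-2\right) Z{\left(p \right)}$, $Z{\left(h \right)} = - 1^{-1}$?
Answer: $\frac{1}{2176782336} \approx 4.5939 \cdot 10^{-10}$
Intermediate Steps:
$Z{\left(h \right)} = -1$ ($Z{\left(h \right)} = \left(-1\right) 1 = -1$)
$X{\left(p,C \right)} = 2 p$ ($X{\left(p,C \right)} = p \left(-2\right) \left(-1\right) = - 2 p \left(-1\right) = 2 p$)
$U{\left(O \right)} = \frac{1}{\left(-6 + 3 O\right)^{2}}$ ($U{\left(O \right)} = \left(\frac{1}{O + \left(-3 + O\right) 2}\right)^{2} = \left(\frac{1}{O + \left(-6 + 2 O\right)}\right)^{2} = \left(\frac{1}{-6 + 3 O}\right)^{2} = \frac{1}{\left(-6 + 3 O\right)^{2}}$)
$U^{3}{\left(X{\left(q,5 \right)} \right)} = \left(\frac{1}{9 \left(-2 + 2 \left(-5\right)\right)^{2}}\right)^{3} = \left(\frac{1}{9 \left(-2 - 10\right)^{2}}\right)^{3} = \left(\frac{1}{9 \cdot 144}\right)^{3} = \left(\frac{1}{9} \cdot \frac{1}{144}\right)^{3} = \left(\frac{1}{1296}\right)^{3} = \frac{1}{2176782336}$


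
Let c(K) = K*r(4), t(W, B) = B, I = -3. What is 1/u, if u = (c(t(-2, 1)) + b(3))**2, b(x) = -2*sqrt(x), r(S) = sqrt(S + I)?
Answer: (-1 + 2*sqrt(3))**(-2) ≈ 0.16470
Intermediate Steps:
r(S) = sqrt(-3 + S) (r(S) = sqrt(S - 3) = sqrt(-3 + S))
c(K) = K (c(K) = K*sqrt(-3 + 4) = K*sqrt(1) = K*1 = K)
u = (1 - 2*sqrt(3))**2 ≈ 6.0718
1/u = 1/(13 - 4*sqrt(3))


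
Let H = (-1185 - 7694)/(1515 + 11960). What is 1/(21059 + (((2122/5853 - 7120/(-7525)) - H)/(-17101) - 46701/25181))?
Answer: 1460394650931741525/30751742319610047780059 ≈ 4.7490e-5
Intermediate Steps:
H = -8879/13475 ≈ -0.65892
1/(21059 + (((2122/5853 - 7120/(-7525)) - H)/(-17101) - 46701/25181)) = 1/(21059 + (((2122/5853 - 7120/(-7525)) - 1*(-8879/13475))/(-17101) - 46701/25181)) = 1/(21059 + (((2122*(1/5853) - 7120*(-1/7525)) + 8879/13475)*(-1/17101) - 46701*1/25181)) = 1/(21059 + (((2122/5853 + 1424/1505) + 8879/13475)*(-1/17101) - 46701/25181)) = 1/(21059 + ((11528282/8808765 + 8879/13475)*(-1/17101) - 46701/25181)) = 1/(21059 + ((6673046411/3391374525)*(-1/17101) - 46701/25181)) = 1/(21059 + (-6673046411/57995895752025 - 46701/25181)) = 1/(21059 - 2708634361496994916/1460394650931741525) = 1/(30751742319610047780059/1460394650931741525) = 1460394650931741525/30751742319610047780059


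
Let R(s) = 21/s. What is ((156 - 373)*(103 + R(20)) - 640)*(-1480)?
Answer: 34363898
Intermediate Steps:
((156 - 373)*(103 + R(20)) - 640)*(-1480) = ((156 - 373)*(103 + 21/20) - 640)*(-1480) = (-217*(103 + 21*(1/20)) - 640)*(-1480) = (-217*(103 + 21/20) - 640)*(-1480) = (-217*2081/20 - 640)*(-1480) = (-451577/20 - 640)*(-1480) = -464377/20*(-1480) = 34363898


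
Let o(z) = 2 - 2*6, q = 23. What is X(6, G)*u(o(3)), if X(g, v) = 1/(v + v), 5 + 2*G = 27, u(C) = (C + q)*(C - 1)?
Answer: -13/2 ≈ -6.5000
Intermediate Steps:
o(z) = -10 (o(z) = 2 - 12 = -10)
u(C) = (-1 + C)*(23 + C) (u(C) = (C + 23)*(C - 1) = (23 + C)*(-1 + C) = (-1 + C)*(23 + C))
G = 11 (G = -5/2 + (1/2)*27 = -5/2 + 27/2 = 11)
X(g, v) = 1/(2*v)
X(6, G)*u(o(3)) = ((1/2)/11)*(-23 + (-10)**2 + 22*(-10)) = ((1/2)*(1/11))*(-23 + 100 - 220) = (1/22)*(-143) = -13/2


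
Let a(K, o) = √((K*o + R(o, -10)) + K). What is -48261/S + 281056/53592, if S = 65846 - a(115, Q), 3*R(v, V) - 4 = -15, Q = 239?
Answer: 393097955021206/87133922200941 - 48261*√248367/13007004359 ≈ 4.5096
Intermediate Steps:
R(v, V) = -11/3 (R(v, V) = 4/3 + (⅓)*(-15) = 4/3 - 5 = -11/3)
a(K, o) = √(-11/3 + K + K*o) (a(K, o) = √((K*o - 11/3) + K) = √((-11/3 + K*o) + K) = √(-11/3 + K + K*o))
S = 65846 - √248367/3 (S = 65846 - √(-33 + 9*115 + 9*115*239)/3 = 65846 - √(-33 + 1035 + 247365)/3 = 65846 - √248367/3 ≈ 65680.)
-48261/S + 281056/53592 = -48261/(65846 - √248367/3) + 281056/53592 = -48261/(65846 - √248367/3) + 281056*(1/53592) = -48261/(65846 - √248367/3) + 35132/6699 = 35132/6699 - 48261/(65846 - √248367/3)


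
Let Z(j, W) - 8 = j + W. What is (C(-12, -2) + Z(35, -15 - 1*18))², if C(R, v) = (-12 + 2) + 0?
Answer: 0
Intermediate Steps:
Z(j, W) = 8 + W + j (Z(j, W) = 8 + (j + W) = 8 + (W + j) = 8 + W + j)
C(R, v) = -10 (C(R, v) = -10 + 0 = -10)
(C(-12, -2) + Z(35, -15 - 1*18))² = (-10 + (8 + (-15 - 1*18) + 35))² = (-10 + (8 + (-15 - 18) + 35))² = (-10 + (8 - 33 + 35))² = (-10 + 10)² = 0² = 0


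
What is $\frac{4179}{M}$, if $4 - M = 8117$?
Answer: $- \frac{597}{1159} \approx -0.5151$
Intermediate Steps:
$M = -8113$ ($M = 4 - 8117 = -8113$)
$\frac{4179}{M} = \frac{4179}{-8113} = 4179 \left(- \frac{1}{8113}\right) = - \frac{597}{1159}$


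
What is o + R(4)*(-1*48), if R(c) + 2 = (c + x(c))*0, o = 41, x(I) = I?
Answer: 137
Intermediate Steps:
R(c) = -2 (R(c) = -2 + (c + c)*0 = -2 + (2*c)*0 = -2 + 0 = -2)
o + R(4)*(-1*48) = 41 - (-2)*48 = 41 - 2*(-48) = 41 + 96 = 137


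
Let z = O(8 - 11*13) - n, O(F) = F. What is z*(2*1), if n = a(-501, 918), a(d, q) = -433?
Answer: 596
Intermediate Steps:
n = -433
z = 298 (z = (8 - 11*13) - 1*(-433) = (8 - 143) + 433 = -135 + 433 = 298)
z*(2*1) = 298*(2*1) = 298*2 = 596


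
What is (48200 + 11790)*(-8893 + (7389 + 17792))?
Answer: 977117120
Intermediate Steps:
(48200 + 11790)*(-8893 + (7389 + 17792)) = 59990*(-8893 + 25181) = 59990*16288 = 977117120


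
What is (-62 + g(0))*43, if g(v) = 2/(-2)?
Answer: -2709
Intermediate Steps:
g(v) = -1 (g(v) = -½*2 = -1)
(-62 + g(0))*43 = (-62 - 1)*43 = -63*43 = -2709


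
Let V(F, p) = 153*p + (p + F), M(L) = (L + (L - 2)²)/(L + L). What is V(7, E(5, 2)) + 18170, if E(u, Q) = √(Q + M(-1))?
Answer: 18177 + 154*I*√2 ≈ 18177.0 + 217.79*I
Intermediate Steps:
M(L) = (L + (-2 + L)²)/(2*L) (M(L) = (L + (-2 + L)²)/((2*L)) = (L + (-2 + L)²)*(1/(2*L)) = (L + (-2 + L)²)/(2*L))
E(u, Q) = √(-4 + Q) (E(u, Q) = √(Q + (½)*(-1 + (-2 - 1)²)/(-1)) = √(Q + (½)*(-1)*(-1 + (-3)²)) = √(Q + (½)*(-1)*(-1 + 9)) = √(Q + (½)*(-1)*8) = √(Q - 4) = √(-4 + Q))
V(F, p) = F + 154*p (V(F, p) = 153*p + (F + p) = F + 154*p)
V(7, E(5, 2)) + 18170 = (7 + 154*√(-4 + 2)) + 18170 = (7 + 154*√(-2)) + 18170 = (7 + 154*(I*√2)) + 18170 = (7 + 154*I*√2) + 18170 = 18177 + 154*I*√2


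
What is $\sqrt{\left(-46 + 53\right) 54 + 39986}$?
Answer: $2 \sqrt{10091} \approx 200.91$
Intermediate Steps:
$\sqrt{\left(-46 + 53\right) 54 + 39986} = \sqrt{7 \cdot 54 + 39986} = \sqrt{378 + 39986} = \sqrt{40364} = 2 \sqrt{10091}$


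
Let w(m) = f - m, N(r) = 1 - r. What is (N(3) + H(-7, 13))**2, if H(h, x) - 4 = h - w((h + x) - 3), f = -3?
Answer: 1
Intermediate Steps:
w(m) = -3 - m
H(h, x) = 4 + x + 2*h (H(h, x) = 4 + (h - (-3 - ((h + x) - 3))) = 4 + (h - (-3 - (-3 + h + x))) = 4 + (h - (-3 + (3 - h - x))) = 4 + (h - (-h - x)) = 4 + (h + (h + x)) = 4 + (x + 2*h) = 4 + x + 2*h)
(N(3) + H(-7, 13))**2 = ((1 - 1*3) + (4 + 13 + 2*(-7)))**2 = ((1 - 3) + (4 + 13 - 14))**2 = (-2 + 3)**2 = 1**2 = 1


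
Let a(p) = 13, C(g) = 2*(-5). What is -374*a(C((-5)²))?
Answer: -4862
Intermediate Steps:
C(g) = -10
-374*a(C((-5)²)) = -374*13 = -4862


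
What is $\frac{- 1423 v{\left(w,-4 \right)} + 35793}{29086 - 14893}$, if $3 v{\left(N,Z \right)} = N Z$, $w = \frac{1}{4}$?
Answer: $\frac{108802}{42579} \approx 2.5553$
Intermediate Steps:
$w = \frac{1}{4} \approx 0.25$
$v{\left(N,Z \right)} = \frac{N Z}{3}$
$\frac{- 1423 v{\left(w,-4 \right)} + 35793}{29086 - 14893} = \frac{- 1423 \cdot \frac{1}{3} \cdot \frac{1}{4} \left(-4\right) + 35793}{29086 - 14893} = \frac{\left(-1423\right) \left(- \frac{1}{3}\right) + 35793}{14193} = \left(\frac{1423}{3} + 35793\right) \frac{1}{14193} = \frac{108802}{3} \cdot \frac{1}{14193} = \frac{108802}{42579}$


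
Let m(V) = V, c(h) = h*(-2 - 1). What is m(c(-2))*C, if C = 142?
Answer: 852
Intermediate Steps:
c(h) = -3*h (c(h) = h*(-3) = -3*h)
m(c(-2))*C = -3*(-2)*142 = 6*142 = 852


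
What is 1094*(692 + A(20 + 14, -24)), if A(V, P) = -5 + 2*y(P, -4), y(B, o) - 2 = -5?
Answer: 745014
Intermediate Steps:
y(B, o) = -3 (y(B, o) = 2 - 5 = -3)
A(V, P) = -11 (A(V, P) = -5 + 2*(-3) = -5 - 6 = -11)
1094*(692 + A(20 + 14, -24)) = 1094*(692 - 11) = 1094*681 = 745014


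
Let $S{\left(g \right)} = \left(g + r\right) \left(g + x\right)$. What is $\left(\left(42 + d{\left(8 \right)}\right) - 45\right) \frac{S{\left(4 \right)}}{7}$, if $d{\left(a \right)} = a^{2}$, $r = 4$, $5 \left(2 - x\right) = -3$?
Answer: $\frac{16104}{35} \approx 460.11$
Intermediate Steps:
$x = \frac{13}{5}$ ($x = 2 - - \frac{3}{5} = 2 + \frac{3}{5} = \frac{13}{5} \approx 2.6$)
$S{\left(g \right)} = \left(4 + g\right) \left(\frac{13}{5} + g\right)$ ($S{\left(g \right)} = \left(g + 4\right) \left(g + \frac{13}{5}\right) = \left(4 + g\right) \left(\frac{13}{5} + g\right)$)
$\left(\left(42 + d{\left(8 \right)}\right) - 45\right) \frac{S{\left(4 \right)}}{7} = \left(\left(42 + 8^{2}\right) - 45\right) \frac{\frac{52}{5} + 4^{2} + \frac{33}{5} \cdot 4}{7} = \left(\left(42 + 64\right) - 45\right) \left(\frac{52}{5} + 16 + \frac{132}{5}\right) \frac{1}{7} = \left(106 - 45\right) \frac{264}{5} \cdot \frac{1}{7} = 61 \cdot \frac{264}{35} = \frac{16104}{35}$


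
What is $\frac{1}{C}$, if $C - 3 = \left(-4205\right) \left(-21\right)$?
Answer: $\frac{1}{88308} \approx 1.1324 \cdot 10^{-5}$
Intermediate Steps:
$C = 88308$ ($C = 3 - -88305 = 3 + 88305 = 88308$)
$\frac{1}{C} = \frac{1}{88308}$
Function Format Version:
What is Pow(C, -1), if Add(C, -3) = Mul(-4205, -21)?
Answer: Rational(1, 88308) ≈ 1.1324e-5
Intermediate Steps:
C = 88308 (C = Add(3, Mul(-4205, -21)) = Add(3, 88305) = 88308)
Pow(C, -1) = Pow(88308, -1) = Rational(1, 88308)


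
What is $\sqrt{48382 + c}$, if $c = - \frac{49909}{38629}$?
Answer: $\frac{\sqrt{72193675096101}}{38629} \approx 219.96$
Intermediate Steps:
$c = - \frac{49909}{38629}$ ($c = \left(-49909\right) \frac{1}{38629} = - \frac{49909}{38629} \approx -1.292$)
$\sqrt{48382 + c} = \sqrt{48382 - \frac{49909}{38629}} = \sqrt{\frac{1868898369}{38629}} = \frac{\sqrt{72193675096101}}{38629}$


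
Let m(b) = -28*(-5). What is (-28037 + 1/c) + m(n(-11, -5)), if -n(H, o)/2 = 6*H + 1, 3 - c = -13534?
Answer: -377641688/13537 ≈ -27897.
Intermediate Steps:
c = 13537 (c = 3 - 1*(-13534) = 3 + 13534 = 13537)
n(H, o) = -2 - 12*H (n(H, o) = -2*(6*H + 1) = -2*(1 + 6*H) = -2 - 12*H)
m(b) = 140
(-28037 + 1/c) + m(n(-11, -5)) = (-28037 + 1/13537) + 140 = -379536868/13537 + 140 = -377641688/13537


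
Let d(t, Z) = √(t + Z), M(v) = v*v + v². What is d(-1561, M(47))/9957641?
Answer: √2857/9957641 ≈ 5.3678e-6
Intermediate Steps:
M(v) = 2*v² (M(v) = v² + v² = 2*v²)
d(t, Z) = √(Z + t)
d(-1561, M(47))/9957641 = √(2*47² - 1561)/9957641 = √(2*2209 - 1561)*(1/9957641) = √(4418 - 1561)*(1/9957641) = √2857*(1/9957641) = √2857/9957641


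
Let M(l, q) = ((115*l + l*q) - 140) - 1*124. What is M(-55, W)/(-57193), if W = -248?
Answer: -7051/57193 ≈ -0.12328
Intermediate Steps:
M(l, q) = -264 + 115*l + l*q (M(l, q) = (-140 + 115*l + l*q) - 124 = -264 + 115*l + l*q)
M(-55, W)/(-57193) = (-264 + 115*(-55) - 55*(-248))/(-57193) = (-264 - 6325 + 13640)*(-1/57193) = 7051*(-1/57193) = -7051/57193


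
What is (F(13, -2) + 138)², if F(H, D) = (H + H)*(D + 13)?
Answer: 179776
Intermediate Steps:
F(H, D) = 2*H*(13 + D) (F(H, D) = (2*H)*(13 + D) = 2*H*(13 + D))
(F(13, -2) + 138)² = (2*13*(13 - 2) + 138)² = (2*13*11 + 138)² = (286 + 138)² = 424² = 179776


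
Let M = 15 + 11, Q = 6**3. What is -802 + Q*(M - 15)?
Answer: 1574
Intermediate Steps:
Q = 216
M = 26
-802 + Q*(M - 15) = -802 + 216*(26 - 15) = -802 + 216*11 = -802 + 2376 = 1574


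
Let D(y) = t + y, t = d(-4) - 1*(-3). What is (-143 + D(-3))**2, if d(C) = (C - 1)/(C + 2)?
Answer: 78961/4 ≈ 19740.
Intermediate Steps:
d(C) = (-1 + C)/(2 + C)
t = 11/2 (t = (-1 - 4)/(2 - 4) - 1*(-3) = -5/(-2) + 3 = -1/2*(-5) + 3 = 5/2 + 3 = 11/2 ≈ 5.5000)
D(y) = 11/2 + y
(-143 + D(-3))**2 = (-143 + (11/2 - 3))**2 = (-143 + 5/2)**2 = (-281/2)**2 = 78961/4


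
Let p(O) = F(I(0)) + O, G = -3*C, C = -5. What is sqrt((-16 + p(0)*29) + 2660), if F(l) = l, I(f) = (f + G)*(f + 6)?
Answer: sqrt(5254) ≈ 72.484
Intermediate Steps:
G = 15 (G = -3*(-5) = 15)
I(f) = (6 + f)*(15 + f) (I(f) = (f + 15)*(f + 6) = (15 + f)*(6 + f) = (6 + f)*(15 + f))
p(O) = 90 + O (p(O) = (90 + 0**2 + 21*0) + O = (90 + 0 + 0) + O = 90 + O)
sqrt((-16 + p(0)*29) + 2660) = sqrt((-16 + (90 + 0)*29) + 2660) = sqrt((-16 + 90*29) + 2660) = sqrt((-16 + 2610) + 2660) = sqrt(2594 + 2660) = sqrt(5254)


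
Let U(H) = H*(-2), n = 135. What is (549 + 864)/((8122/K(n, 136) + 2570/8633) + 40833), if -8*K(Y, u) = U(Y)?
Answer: 1646787915/47869839869 ≈ 0.034401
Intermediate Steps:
U(H) = -2*H
K(Y, u) = Y/4 (K(Y, u) = -(-1)*Y/4 = Y/4)
(549 + 864)/((8122/K(n, 136) + 2570/8633) + 40833) = (549 + 864)/((8122/(((¼)*135)) + 2570/8633) + 40833) = 1413/((8122/(135/4) + 2570*(1/8633)) + 40833) = 1413/((8122*(4/135) + 2570/8633) + 40833) = 1413/((32488/135 + 2570/8633) + 40833) = 1413/(280815854/1165455 + 40833) = 1413/(47869839869/1165455) = 1413*(1165455/47869839869) = 1646787915/47869839869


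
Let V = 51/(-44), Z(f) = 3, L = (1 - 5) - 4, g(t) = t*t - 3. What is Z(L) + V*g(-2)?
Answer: 81/44 ≈ 1.8409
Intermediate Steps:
g(t) = -3 + t² (g(t) = t² - 3 = -3 + t²)
L = -8 (L = -4 - 4 = -8)
V = -51/44 (V = 51*(-1/44) = -51/44 ≈ -1.1591)
Z(L) + V*g(-2) = 3 - 51*(-3 + (-2)²)/44 = 3 - 51*(-3 + 4)/44 = 3 - 51/44*1 = 3 - 51/44 = 81/44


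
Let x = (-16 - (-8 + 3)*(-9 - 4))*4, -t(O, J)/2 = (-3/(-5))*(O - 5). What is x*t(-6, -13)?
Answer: -21384/5 ≈ -4276.8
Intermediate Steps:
t(O, J) = 6 - 6*O/5 (t(O, J) = -2*(-3/(-5))*(O - 5) = -2*(-3*(-1/5))*(-5 + O) = -6*(-5 + O)/5 = -2*(-3 + 3*O/5) = 6 - 6*O/5)
x = -324 (x = (-16 - (-5)*(-13))*4 = (-16 - 1*65)*4 = (-16 - 65)*4 = -81*4 = -324)
x*t(-6, -13) = -324*(6 - 6/5*(-6)) = -324*(6 + 36/5) = -324*66/5 = -21384/5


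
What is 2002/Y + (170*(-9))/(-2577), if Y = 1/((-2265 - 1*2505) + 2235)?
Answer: -4359484620/859 ≈ -5.0751e+6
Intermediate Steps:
Y = -1/2535 (Y = 1/((-2265 - 2505) + 2235) = 1/(-4770 + 2235) = 1/(-2535) = -1/2535 ≈ -0.00039448)
2002/Y + (170*(-9))/(-2577) = 2002/(-1/2535) + (170*(-9))/(-2577) = 2002*(-2535) - 1530*(-1/2577) = -5075070 + 510/859 = -4359484620/859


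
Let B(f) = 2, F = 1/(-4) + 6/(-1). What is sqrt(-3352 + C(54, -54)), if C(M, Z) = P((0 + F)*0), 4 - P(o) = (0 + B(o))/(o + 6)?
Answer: 7*I*sqrt(615)/3 ≈ 57.865*I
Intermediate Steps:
F = -25/4 (F = 1*(-1/4) + 6*(-1) = -1/4 - 6 = -25/4 ≈ -6.2500)
P(o) = 4 - 2/(6 + o) (P(o) = 4 - (0 + 2)/(o + 6) = 4 - 2/(6 + o))
C(M, Z) = 11/3 (C(M, Z) = 2*(11 + 2*((0 - 25/4)*0))/(6 + (0 - 25/4)*0) = 2*(11 + 2*(-25/4*0))/(6 - 25/4*0) = 2*(11 + 2*0)/(6 + 0) = 2*(11 + 0)/6 = 2*(1/6)*11 = 11/3)
sqrt(-3352 + C(54, -54)) = sqrt(-3352 + 11/3) = sqrt(-10045/3) = 7*I*sqrt(615)/3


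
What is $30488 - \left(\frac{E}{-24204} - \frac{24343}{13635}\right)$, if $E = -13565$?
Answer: $\frac{3354033650239}{110007180} \approx 30489.0$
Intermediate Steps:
$30488 - \left(\frac{E}{-24204} - \frac{24343}{13635}\right) = 30488 - \left(- \frac{13565}{-24204} - \frac{24343}{13635}\right) = 30488 - \left(\left(-13565\right) \left(- \frac{1}{24204}\right) - \frac{24343}{13635}\right) = 30488 - \left(\frac{13565}{24204} - \frac{24343}{13635}\right) = 30488 - - \frac{134746399}{110007180} = 30488 + \frac{134746399}{110007180} = \frac{3354033650239}{110007180}$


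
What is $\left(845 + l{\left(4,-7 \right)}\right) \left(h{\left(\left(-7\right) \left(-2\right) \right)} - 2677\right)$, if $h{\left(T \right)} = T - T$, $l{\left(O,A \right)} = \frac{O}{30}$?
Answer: $- \frac{33936329}{15} \approx -2.2624 \cdot 10^{6}$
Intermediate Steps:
$l{\left(O,A \right)} = \frac{O}{30}$ ($l{\left(O,A \right)} = O \frac{1}{30} = \frac{O}{30}$)
$h{\left(T \right)} = 0$
$\left(845 + l{\left(4,-7 \right)}\right) \left(h{\left(\left(-7\right) \left(-2\right) \right)} - 2677\right) = \left(845 + \frac{1}{30} \cdot 4\right) \left(0 - 2677\right) = \left(845 + \frac{2}{15}\right) \left(-2677\right) = \frac{12677}{15} \left(-2677\right) = - \frac{33936329}{15}$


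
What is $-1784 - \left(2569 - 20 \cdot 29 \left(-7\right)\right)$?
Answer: $-8413$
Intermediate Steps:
$-1784 - \left(2569 - 20 \cdot 29 \left(-7\right)\right) = -1784 - \left(2569 - -4060\right) = -1784 - \left(2569 + 4060\right) = -1784 - 6629 = -8413$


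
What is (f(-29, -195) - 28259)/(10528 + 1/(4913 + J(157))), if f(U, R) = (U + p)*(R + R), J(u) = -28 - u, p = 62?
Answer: -194457912/49776385 ≈ -3.9066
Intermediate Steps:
f(U, R) = 2*R*(62 + U) (f(U, R) = (U + 62)*(R + R) = (62 + U)*(2*R) = 2*R*(62 + U))
(f(-29, -195) - 28259)/(10528 + 1/(4913 + J(157))) = (2*(-195)*(62 - 29) - 28259)/(10528 + 1/(4913 + (-28 - 1*157))) = (2*(-195)*33 - 28259)/(10528 + 1/(4913 + (-28 - 157))) = (-12870 - 28259)/(10528 + 1/(4913 - 185)) = -41129/(10528 + 1/4728) = -41129/49776385/4728 = -41129*4728/49776385 = -194457912/49776385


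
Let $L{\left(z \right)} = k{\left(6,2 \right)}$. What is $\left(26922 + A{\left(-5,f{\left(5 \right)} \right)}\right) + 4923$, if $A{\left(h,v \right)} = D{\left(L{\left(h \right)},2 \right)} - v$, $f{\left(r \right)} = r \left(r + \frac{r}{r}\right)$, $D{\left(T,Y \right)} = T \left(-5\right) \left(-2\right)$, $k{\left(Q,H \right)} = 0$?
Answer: $31815$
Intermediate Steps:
$L{\left(z \right)} = 0$
$D{\left(T,Y \right)} = 10 T$ ($D{\left(T,Y \right)} = - 5 T \left(-2\right) = 10 T$)
$f{\left(r \right)} = r \left(1 + r\right)$ ($f{\left(r \right)} = r \left(r + 1\right) = r \left(1 + r\right)$)
$A{\left(h,v \right)} = - v$ ($A{\left(h,v \right)} = 10 \cdot 0 - v = 0 - v = - v$)
$\left(26922 + A{\left(-5,f{\left(5 \right)} \right)}\right) + 4923 = \left(26922 - 5 \left(1 + 5\right)\right) + 4923 = \left(26922 - 5 \cdot 6\right) + 4923 = \left(26922 - 30\right) + 4923 = 26892 + 4923 = 31815$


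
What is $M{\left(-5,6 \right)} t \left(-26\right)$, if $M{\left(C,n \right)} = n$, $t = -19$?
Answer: $2964$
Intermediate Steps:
$M{\left(-5,6 \right)} t \left(-26\right) = 6 \left(-19\right) \left(-26\right) = \left(-114\right) \left(-26\right) = 2964$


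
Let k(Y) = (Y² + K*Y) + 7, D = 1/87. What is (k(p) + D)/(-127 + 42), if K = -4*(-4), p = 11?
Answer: -26449/7395 ≈ -3.5766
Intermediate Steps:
D = 1/87 ≈ 0.011494
K = 16
k(Y) = 7 + Y² + 16*Y (k(Y) = (Y² + 16*Y) + 7 = 7 + Y² + 16*Y)
(k(p) + D)/(-127 + 42) = ((7 + 11² + 16*11) + 1/87)/(-127 + 42) = ((7 + 121 + 176) + 1/87)/(-85) = (304 + 1/87)*(-1/85) = (26449/87)*(-1/85) = -26449/7395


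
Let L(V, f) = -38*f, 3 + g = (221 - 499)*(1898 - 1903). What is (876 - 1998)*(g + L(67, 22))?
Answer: -618222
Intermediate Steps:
g = 1387 (g = -3 + (221 - 499)*(1898 - 1903) = -3 - 278*(-5) = -3 + 1390 = 1387)
(876 - 1998)*(g + L(67, 22)) = (876 - 1998)*(1387 - 38*22) = -1122*(1387 - 836) = -1122*551 = -618222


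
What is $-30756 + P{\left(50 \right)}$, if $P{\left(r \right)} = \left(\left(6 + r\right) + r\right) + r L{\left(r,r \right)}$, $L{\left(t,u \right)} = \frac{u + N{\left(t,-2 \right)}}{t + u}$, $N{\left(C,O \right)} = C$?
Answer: $-30600$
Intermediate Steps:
$L{\left(t,u \right)} = 1$ ($L{\left(t,u \right)} = \frac{u + t}{t + u} = \frac{t + u}{t + u} = 1$)
$P{\left(r \right)} = 6 + 3 r$ ($P{\left(r \right)} = \left(\left(6 + r\right) + r\right) + r 1 = \left(6 + 2 r\right) + r = 6 + 3 r$)
$-30756 + P{\left(50 \right)} = -30756 + \left(6 + 3 \cdot 50\right) = -30756 + \left(6 + 150\right) = -30756 + 156 = -30600$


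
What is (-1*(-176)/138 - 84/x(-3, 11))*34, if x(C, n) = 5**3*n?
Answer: 3916936/94875 ≈ 41.285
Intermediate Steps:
x(C, n) = 125*n
(-1*(-176)/138 - 84/x(-3, 11))*34 = (-1*(-176)/138 - 84/(125*11))*34 = (176*(1/138) - 84/1375)*34 = (88/69 - 84*1/1375)*34 = (88/69 - 84/1375)*34 = (115204/94875)*34 = 3916936/94875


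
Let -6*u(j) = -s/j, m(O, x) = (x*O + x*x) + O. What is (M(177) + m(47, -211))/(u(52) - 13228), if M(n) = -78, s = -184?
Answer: -1348347/515915 ≈ -2.6135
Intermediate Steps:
m(O, x) = O + x² + O*x (m(O, x) = (O*x + x²) + O = (x² + O*x) + O = O + x² + O*x)
u(j) = -92/(3*j) (u(j) = -(-1)*(-184/j)/6 = -92/(3*j))
(M(177) + m(47, -211))/(u(52) - 13228) = (-78 + (47 + (-211)² + 47*(-211)))/(-92/3/52 - 13228) = (-78 + (47 + 44521 - 9917))/(-92/3*1/52 - 13228) = (-78 + 34651)/(-23/39 - 13228) = 34573/(-515915/39) = 34573*(-39/515915) = -1348347/515915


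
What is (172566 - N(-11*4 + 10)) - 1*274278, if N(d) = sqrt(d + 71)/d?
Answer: -101712 + sqrt(37)/34 ≈ -1.0171e+5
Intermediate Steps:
N(d) = sqrt(71 + d)/d
(172566 - N(-11*4 + 10)) - 1*274278 = (172566 - sqrt(71 + (-11*4 + 10))/(-11*4 + 10)) - 1*274278 = (172566 - sqrt(71 + (-44 + 10))/(-44 + 10)) - 274278 = (172566 - sqrt(71 - 34)/(-34)) - 274278 = (172566 - (-1)*sqrt(37)/34) - 274278 = (172566 + sqrt(37)/34) - 274278 = -101712 + sqrt(37)/34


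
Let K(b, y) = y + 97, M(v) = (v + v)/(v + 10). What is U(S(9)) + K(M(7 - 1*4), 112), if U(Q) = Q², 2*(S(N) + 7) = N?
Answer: 861/4 ≈ 215.25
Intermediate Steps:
S(N) = -7 + N/2
M(v) = 2*v/(10 + v) (M(v) = (2*v)/(10 + v) = 2*v/(10 + v))
K(b, y) = 97 + y
U(S(9)) + K(M(7 - 1*4), 112) = (-7 + (½)*9)² + (97 + 112) = (-7 + 9/2)² + 209 = (-5/2)² + 209 = 25/4 + 209 = 861/4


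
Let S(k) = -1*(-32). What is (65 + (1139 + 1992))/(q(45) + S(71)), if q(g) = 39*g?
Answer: 3196/1787 ≈ 1.7885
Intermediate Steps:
S(k) = 32
(65 + (1139 + 1992))/(q(45) + S(71)) = (65 + (1139 + 1992))/(39*45 + 32) = (65 + 3131)/(1755 + 32) = 3196/1787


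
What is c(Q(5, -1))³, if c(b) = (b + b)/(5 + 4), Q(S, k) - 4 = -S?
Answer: -8/729 ≈ -0.010974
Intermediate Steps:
Q(S, k) = 4 - S
c(b) = 2*b/9 (c(b) = (2*b)/9 = (2*b)*(⅑) = 2*b/9)
c(Q(5, -1))³ = (2*(4 - 1*5)/9)³ = (2*(4 - 5)/9)³ = ((2/9)*(-1))³ = (-2/9)³ = -8/729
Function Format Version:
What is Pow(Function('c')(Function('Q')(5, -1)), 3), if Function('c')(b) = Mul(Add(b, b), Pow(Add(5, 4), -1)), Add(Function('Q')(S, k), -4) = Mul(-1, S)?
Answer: Rational(-8, 729) ≈ -0.010974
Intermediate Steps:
Function('Q')(S, k) = Add(4, Mul(-1, S))
Function('c')(b) = Mul(Rational(2, 9), b) (Function('c')(b) = Mul(Mul(2, b), Pow(9, -1)) = Mul(Mul(2, b), Rational(1, 9)) = Mul(Rational(2, 9), b))
Pow(Function('c')(Function('Q')(5, -1)), 3) = Pow(Mul(Rational(2, 9), Add(4, Mul(-1, 5))), 3) = Pow(Mul(Rational(2, 9), Add(4, -5)), 3) = Pow(Mul(Rational(2, 9), -1), 3) = Pow(Rational(-2, 9), 3) = Rational(-8, 729)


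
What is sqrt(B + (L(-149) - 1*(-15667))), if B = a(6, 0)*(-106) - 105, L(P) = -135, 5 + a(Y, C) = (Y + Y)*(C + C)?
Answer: 9*sqrt(197) ≈ 126.32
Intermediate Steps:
a(Y, C) = -5 + 4*C*Y (a(Y, C) = -5 + (Y + Y)*(C + C) = -5 + (2*Y)*(2*C) = -5 + 4*C*Y)
B = 425 (B = (-5 + 4*0*6)*(-106) - 105 = (-5 + 0)*(-106) - 105 = -5*(-106) - 105 = 530 - 105 = 425)
sqrt(B + (L(-149) - 1*(-15667))) = sqrt(425 + (-135 - 1*(-15667))) = sqrt(425 + (-135 + 15667)) = sqrt(425 + 15532) = sqrt(15957) = 9*sqrt(197)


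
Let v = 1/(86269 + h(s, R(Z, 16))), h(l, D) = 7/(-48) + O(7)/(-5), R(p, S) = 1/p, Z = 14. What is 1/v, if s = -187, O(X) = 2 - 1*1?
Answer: 20704477/240 ≈ 86269.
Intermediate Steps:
O(X) = 1 (O(X) = 2 - 1 = 1)
h(l, D) = -83/240 (h(l, D) = 7/(-48) + 1/(-5) = 7*(-1/48) + 1*(-⅕) = -7/48 - ⅕ = -83/240)
v = 240/20704477 (v = 1/(86269 - 83/240) = 1/(20704477/240) = 240/20704477 ≈ 1.1592e-5)
1/v = 1/(240/20704477) = 20704477/240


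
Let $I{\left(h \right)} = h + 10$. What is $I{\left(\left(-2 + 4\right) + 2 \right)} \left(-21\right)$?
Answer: $-294$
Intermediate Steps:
$I{\left(h \right)} = 10 + h$
$I{\left(\left(-2 + 4\right) + 2 \right)} \left(-21\right) = \left(10 + \left(\left(-2 + 4\right) + 2\right)\right) \left(-21\right) = \left(10 + \left(2 + 2\right)\right) \left(-21\right) = \left(10 + 4\right) \left(-21\right) = 14 \left(-21\right) = -294$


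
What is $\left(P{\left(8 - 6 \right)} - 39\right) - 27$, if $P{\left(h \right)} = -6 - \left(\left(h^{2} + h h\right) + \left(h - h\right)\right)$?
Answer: $-80$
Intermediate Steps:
$P{\left(h \right)} = -6 - 2 h^{2}$ ($P{\left(h \right)} = -6 - \left(\left(h^{2} + h^{2}\right) + 0\right) = -6 - \left(2 h^{2} + 0\right) = -6 - 2 h^{2}$)
$\left(P{\left(8 - 6 \right)} - 39\right) - 27 = \left(\left(-6 - 2 \left(8 - 6\right)^{2}\right) - 39\right) - 27 = \left(\left(-6 - 2 \cdot 2^{2}\right) - 39\right) - 27 = \left(\left(-6 - 8\right) - 39\right) - 27 = \left(-14 - 39\right) - 27 = -53 - 27 = -80$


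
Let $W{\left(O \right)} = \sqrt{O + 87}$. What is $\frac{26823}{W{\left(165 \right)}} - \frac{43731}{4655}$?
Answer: $- \frac{43731}{4655} + \frac{8941 \sqrt{7}}{14} \approx 1680.3$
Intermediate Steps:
$W{\left(O \right)} = \sqrt{87 + O}$
$\frac{26823}{W{\left(165 \right)}} - \frac{43731}{4655} = \frac{26823}{\sqrt{87 + 165}} - \frac{43731}{4655} = \frac{26823}{\sqrt{252}} - \frac{43731}{4655} = \frac{26823}{6 \sqrt{7}} - \frac{43731}{4655} = 26823 \frac{\sqrt{7}}{42} - \frac{43731}{4655} = \frac{8941 \sqrt{7}}{14} - \frac{43731}{4655} = - \frac{43731}{4655} + \frac{8941 \sqrt{7}}{14}$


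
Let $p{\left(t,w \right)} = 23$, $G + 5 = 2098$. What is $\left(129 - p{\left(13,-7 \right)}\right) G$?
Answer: $221858$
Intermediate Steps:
$G = 2093$ ($G = -5 + 2098 = 2093$)
$\left(129 - p{\left(13,-7 \right)}\right) G = \left(129 - 23\right) 2093 = 106 \cdot 2093 = 221858$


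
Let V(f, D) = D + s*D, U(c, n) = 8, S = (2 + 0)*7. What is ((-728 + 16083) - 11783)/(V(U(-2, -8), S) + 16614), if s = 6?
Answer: 893/4178 ≈ 0.21374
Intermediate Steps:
S = 14 (S = 2*7 = 14)
V(f, D) = 7*D (V(f, D) = D + 6*D = 7*D)
((-728 + 16083) - 11783)/(V(U(-2, -8), S) + 16614) = ((-728 + 16083) - 11783)/(7*14 + 16614) = (15355 - 11783)/(98 + 16614) = 3572/16712 = 3572*(1/16712) = 893/4178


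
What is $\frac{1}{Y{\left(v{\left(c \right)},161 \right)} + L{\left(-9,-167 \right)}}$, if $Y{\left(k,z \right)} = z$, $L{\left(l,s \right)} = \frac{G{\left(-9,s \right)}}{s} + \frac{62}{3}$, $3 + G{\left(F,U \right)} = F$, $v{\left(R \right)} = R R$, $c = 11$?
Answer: $\frac{501}{91051} \approx 0.0055024$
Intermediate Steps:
$v{\left(R \right)} = R^{2}$
$G{\left(F,U \right)} = -3 + F$
$L{\left(l,s \right)} = \frac{62}{3} - \frac{12}{s}$ ($L{\left(l,s \right)} = \frac{-3 - 9}{s} + \frac{62}{3} = - \frac{12}{s} + 62 \cdot \frac{1}{3} = - \frac{12}{s} + \frac{62}{3} = \frac{62}{3} - \frac{12}{s}$)
$\frac{1}{Y{\left(v{\left(c \right)},161 \right)} + L{\left(-9,-167 \right)}} = \frac{1}{161 + \left(\frac{62}{3} - \frac{12}{-167}\right)} = \frac{1}{161 + \left(\frac{62}{3} - - \frac{12}{167}\right)} = \frac{1}{161 + \left(\frac{62}{3} + \frac{12}{167}\right)} = \frac{1}{161 + \frac{10390}{501}} = \frac{1}{\frac{91051}{501}} = \frac{501}{91051}$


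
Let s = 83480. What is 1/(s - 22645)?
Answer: 1/60835 ≈ 1.6438e-5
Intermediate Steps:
1/(s - 22645) = 1/(83480 - 22645) = 1/60835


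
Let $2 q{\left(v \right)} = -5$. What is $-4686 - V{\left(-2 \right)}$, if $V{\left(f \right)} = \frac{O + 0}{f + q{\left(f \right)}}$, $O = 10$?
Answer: $- \frac{42154}{9} \approx -4683.8$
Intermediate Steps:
$q{\left(v \right)} = - \frac{5}{2}$ ($q{\left(v \right)} = \frac{1}{2} \left(-5\right) = - \frac{5}{2}$)
$V{\left(f \right)} = \frac{10}{- \frac{5}{2} + f}$ ($V{\left(f \right)} = \frac{10 + 0}{f - \frac{5}{2}} = \frac{10}{- \frac{5}{2} + f}$)
$-4686 - V{\left(-2 \right)} = -4686 - \frac{20}{-5 + 2 \left(-2\right)} = -4686 - \frac{20}{-5 - 4} = -4686 - \frac{20}{-9} = -4686 - 20 \left(- \frac{1}{9}\right) = -4686 - - \frac{20}{9} = -4686 + \frac{20}{9} = - \frac{42154}{9}$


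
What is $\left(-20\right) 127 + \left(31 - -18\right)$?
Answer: $-2491$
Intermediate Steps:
$\left(-20\right) 127 + \left(31 - -18\right) = -2540 + \left(31 + 18\right) = -2540 + 49 = -2491$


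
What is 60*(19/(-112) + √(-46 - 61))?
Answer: -285/28 + 60*I*√107 ≈ -10.179 + 620.64*I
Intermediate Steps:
60*(19/(-112) + √(-46 - 61)) = 60*(19*(-1/112) + √(-107)) = 60*(-19/112 + I*√107) = -285/28 + 60*I*√107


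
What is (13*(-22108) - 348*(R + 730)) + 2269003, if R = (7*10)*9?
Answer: 1508319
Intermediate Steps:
R = 630 (R = 70*9 = 630)
(13*(-22108) - 348*(R + 730)) + 2269003 = (13*(-22108) - 348*(630 + 730)) + 2269003 = (-287404 - 348*1360) + 2269003 = (-287404 - 473280) + 2269003 = -760684 + 2269003 = 1508319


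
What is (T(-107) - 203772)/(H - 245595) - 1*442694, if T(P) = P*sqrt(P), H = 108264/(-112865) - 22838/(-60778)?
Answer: -93226435270858885691/210589278368209 + 366994429895*I*sqrt(107)/842357113472836 ≈ -4.4269e+5 + 0.0045067*I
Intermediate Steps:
H = -2001229261/3429854485 (H = 108264*(-1/112865) - 22838*(-1/60778) = -108264/112865 + 11419/30389 = -2001229261/3429854485 ≈ -0.58347)
T(P) = P**(3/2)
(T(-107) - 203772)/(H - 245595) - 1*442694 = ((-107)**(3/2) - 203772)/(-2001229261/3429854485 - 245595) - 1*442694 = (-107*I*sqrt(107) - 203772)/(-842357113472836/3429854485) - 442694 = (-203772 - 107*I*sqrt(107))*(-3429854485/842357113472836) - 442694 = (174727077029355/210589278368209 + 366994429895*I*sqrt(107)/842357113472836) - 442694 = -93226435270858885691/210589278368209 + 366994429895*I*sqrt(107)/842357113472836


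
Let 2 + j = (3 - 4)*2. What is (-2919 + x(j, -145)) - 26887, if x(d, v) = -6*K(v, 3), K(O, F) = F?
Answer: -29824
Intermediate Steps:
j = -4 (j = -2 + (3 - 4)*2 = -2 - 1*2 = -2 - 2 = -4)
x(d, v) = -18 (x(d, v) = -6*3 = -18)
(-2919 + x(j, -145)) - 26887 = (-2919 - 18) - 26887 = -2937 - 26887 = -29824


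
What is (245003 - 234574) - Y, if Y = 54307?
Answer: -43878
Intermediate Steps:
(245003 - 234574) - Y = (245003 - 234574) - 1*54307 = 10429 - 54307 = -43878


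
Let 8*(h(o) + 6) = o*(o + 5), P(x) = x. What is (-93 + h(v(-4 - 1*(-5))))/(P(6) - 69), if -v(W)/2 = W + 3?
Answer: 32/21 ≈ 1.5238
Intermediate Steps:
v(W) = -6 - 2*W (v(W) = -2*(W + 3) = -2*(3 + W) = -6 - 2*W)
h(o) = -6 + o*(5 + o)/8 (h(o) = -6 + (o*(o + 5))/8 = -6 + (o*(5 + o))/8 = -6 + o*(5 + o)/8)
(-93 + h(v(-4 - 1*(-5))))/(P(6) - 69) = (-93 + (-6 + (-6 - 2*(-4 - 1*(-5)))**2/8 + 5*(-6 - 2*(-4 - 1*(-5)))/8))/(6 - 69) = (-93 + (-6 + (-6 - 2*(-4 + 5))**2/8 + 5*(-6 - 2*(-4 + 5))/8))/(-63) = (-93 + (-6 + (-6 - 2*1)**2/8 + 5*(-6 - 2*1)/8))*(-1/63) = (-93 + (-6 + (-6 - 2)**2/8 + 5*(-6 - 2)/8))*(-1/63) = (-93 + (-6 + (1/8)*(-8)**2 + (5/8)*(-8)))*(-1/63) = (-93 + (-6 + (1/8)*64 - 5))*(-1/63) = (-93 + (-6 + 8 - 5))*(-1/63) = (-93 - 3)*(-1/63) = -96*(-1/63) = 32/21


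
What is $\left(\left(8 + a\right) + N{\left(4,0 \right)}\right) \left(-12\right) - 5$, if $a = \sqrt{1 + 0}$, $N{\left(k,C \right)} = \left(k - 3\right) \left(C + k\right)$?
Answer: $-161$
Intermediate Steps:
$N{\left(k,C \right)} = \left(-3 + k\right) \left(C + k\right)$
$a = 1$ ($a = \sqrt{1} = 1$)
$\left(\left(8 + a\right) + N{\left(4,0 \right)}\right) \left(-12\right) - 5 = \left(\left(8 + 1\right) + \left(4^{2} - 0 - 12 + 0 \cdot 4\right)\right) \left(-12\right) - 5 = \left(9 + \left(16 + 0 - 12 + 0\right)\right) \left(-12\right) - 5 = \left(9 + 4\right) \left(-12\right) - 5 = 13 \left(-12\right) - 5 = -156 - 5 = -161$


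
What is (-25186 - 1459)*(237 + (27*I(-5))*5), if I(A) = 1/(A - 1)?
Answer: -11430705/2 ≈ -5.7154e+6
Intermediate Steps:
I(A) = 1/(-1 + A)
(-25186 - 1459)*(237 + (27*I(-5))*5) = (-25186 - 1459)*(237 + (27/(-1 - 5))*5) = -26645*(237 + (27/(-6))*5) = -26645*(237 + (27*(-1/6))*5) = -26645*(237 - 9/2*5) = -26645*(237 - 45/2) = -26645*429/2 = -11430705/2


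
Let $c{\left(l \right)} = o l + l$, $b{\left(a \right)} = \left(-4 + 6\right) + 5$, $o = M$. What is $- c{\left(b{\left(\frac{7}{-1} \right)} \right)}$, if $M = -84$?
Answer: $581$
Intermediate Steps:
$o = -84$
$b{\left(a \right)} = 7$ ($b{\left(a \right)} = 2 + 5 = 7$)
$c{\left(l \right)} = - 83 l$ ($c{\left(l \right)} = - 84 l + l = - 83 l$)
$- c{\left(b{\left(\frac{7}{-1} \right)} \right)} = - \left(-83\right) 7 = \left(-1\right) \left(-581\right) = 581$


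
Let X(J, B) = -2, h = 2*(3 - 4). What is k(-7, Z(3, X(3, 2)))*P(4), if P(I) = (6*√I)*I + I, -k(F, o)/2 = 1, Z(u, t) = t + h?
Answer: -104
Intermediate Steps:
h = -2 (h = 2*(-1) = -2)
Z(u, t) = -2 + t (Z(u, t) = t - 2 = -2 + t)
k(F, o) = -2 (k(F, o) = -2*1 = -2)
P(I) = I + 6*I^(3/2) (P(I) = 6*I^(3/2) + I = I + 6*I^(3/2))
k(-7, Z(3, X(3, 2)))*P(4) = -2*(4 + 6*4^(3/2)) = -2*(4 + 6*8) = -2*(4 + 48) = -2*52 = -104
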